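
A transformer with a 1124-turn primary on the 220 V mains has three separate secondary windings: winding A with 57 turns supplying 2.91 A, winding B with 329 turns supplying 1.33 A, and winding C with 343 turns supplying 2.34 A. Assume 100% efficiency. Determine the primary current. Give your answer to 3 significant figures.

I_p ≈ 1.25 A

V_A = 220 × 57/1124 = 11.157 V; V_B = 220 × 329/1124 = 64.395 V; V_C = 220 × 343/1124 = 67.135 V.
P_out = V_A I_A + V_B I_B + V_C I_C = 11.157×2.91 + 64.395×1.33 + 67.135×2.34 = 32.466 + 85.645 + 157.10 = 275.21 W.
Ideal ⇒ P_in = P_out, so I_p = P_out/V_p = 275.21/220 = 1.25 A.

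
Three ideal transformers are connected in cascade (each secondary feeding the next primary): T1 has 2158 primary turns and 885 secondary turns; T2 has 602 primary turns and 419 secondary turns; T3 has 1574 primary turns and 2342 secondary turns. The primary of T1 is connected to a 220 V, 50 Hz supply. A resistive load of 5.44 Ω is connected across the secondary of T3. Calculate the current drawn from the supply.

Secondary of T1: V = 220.00 × 885/2158 = 90.222 V.
Secondary of T2: V = 90.222 × 419/602 = 62.796 V.
Secondary of T3: V = 62.796 × 2342/1574 = 93.436 V.
I_load = 93.436/5.44 = 17.176 A, so P_out = 93.436 × 17.176 = 1604.8 W.
All ideal ⇒ P_in = P_out, so I_supply = 1604.8/220 = 7.29 A.

I_supply ≈ 7.29 A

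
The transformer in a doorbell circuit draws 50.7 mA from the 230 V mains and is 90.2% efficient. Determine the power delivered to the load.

P_in = V_in I_in = 230 × 0.0507 = 11.661 W.
P_out = η P_in = 0.902 × 11.661 = 10.5 W.

P_out ≈ 10.5 W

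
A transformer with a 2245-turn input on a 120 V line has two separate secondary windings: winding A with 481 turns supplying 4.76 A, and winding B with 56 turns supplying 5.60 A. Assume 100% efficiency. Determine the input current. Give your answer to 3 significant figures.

V_A = 120 × 481/2245 = 25.710 V; V_B = 120 × 56/2245 = 2.9933 V.
P_out = V_A I_A + V_B I_B = 25.710×4.76 + 2.9933×5.60 = 122.38 + 16.763 = 139.14 W.
Ideal ⇒ P_in = P_out, so I_in = P_out/V_in = 139.14/120 = 1.16 A.

I_in ≈ 1.16 A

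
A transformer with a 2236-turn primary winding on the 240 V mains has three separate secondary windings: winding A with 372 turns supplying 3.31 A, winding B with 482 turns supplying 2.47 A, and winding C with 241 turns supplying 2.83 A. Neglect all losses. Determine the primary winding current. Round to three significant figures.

I_p ≈ 1.39 A

V_A = 240 × 372/2236 = 39.928 V; V_B = 240 × 482/2236 = 51.735 V; V_C = 240 × 241/2236 = 25.868 V.
P_out = V_A I_A + V_B I_B + V_C I_C = 39.928×3.31 + 51.735×2.47 + 25.868×2.83 = 132.16 + 127.79 + 73.205 = 333.15 W.
Ideal ⇒ P_in = P_out, so I_p = P_out/V_p = 333.15/240 = 1.39 A.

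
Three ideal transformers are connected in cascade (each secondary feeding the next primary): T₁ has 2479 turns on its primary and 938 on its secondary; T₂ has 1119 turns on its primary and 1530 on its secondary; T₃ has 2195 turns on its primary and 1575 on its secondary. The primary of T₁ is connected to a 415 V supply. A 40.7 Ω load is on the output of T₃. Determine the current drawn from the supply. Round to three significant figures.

Secondary of T₁: V = 415.00 × 938/2479 = 157.03 V.
Secondary of T₂: V = 157.03 × 1530/1119 = 214.70 V.
Secondary of T₃: V = 214.70 × 1575/2195 = 154.06 V.
I_load = 154.06/40.7 = 3.7852 A, so P_out = 154.06 × 3.7852 = 583.14 W.
All ideal ⇒ P_in = P_out, so I_supply = 583.14/415 = 1.41 A.

I_supply ≈ 1.41 A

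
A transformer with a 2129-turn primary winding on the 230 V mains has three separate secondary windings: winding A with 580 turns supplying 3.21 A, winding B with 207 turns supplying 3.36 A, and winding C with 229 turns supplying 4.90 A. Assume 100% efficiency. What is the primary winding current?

V_A = 230 × 580/2129 = 62.659 V; V_B = 230 × 207/2129 = 22.363 V; V_C = 230 × 229/2129 = 24.739 V.
P_out = V_A I_A + V_B I_B + V_C I_C = 62.659×3.21 + 22.363×3.36 + 24.739×4.90 = 201.13 + 75.138 + 121.22 = 397.49 W.
Ideal ⇒ P_in = P_out, so I_p = P_out/V_p = 397.49/230 = 1.73 A.

I_p ≈ 1.73 A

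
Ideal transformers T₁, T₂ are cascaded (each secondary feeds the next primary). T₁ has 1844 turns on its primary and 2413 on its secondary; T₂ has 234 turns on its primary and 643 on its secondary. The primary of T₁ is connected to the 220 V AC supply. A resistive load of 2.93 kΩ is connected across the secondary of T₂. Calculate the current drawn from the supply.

I_supply ≈ 0.971 A

After T₁: V = 220.00 × 2413/1844 = 287.89 V.
After T₂: V = 287.89 × 643/234 = 791.07 V.
I_load = 791.07/2930 = 0.26999 A, so P_out = 791.07 × 0.26999 = 213.58 W.
All ideal ⇒ P_in = P_out, so I_supply = 213.58/220 = 0.971 A.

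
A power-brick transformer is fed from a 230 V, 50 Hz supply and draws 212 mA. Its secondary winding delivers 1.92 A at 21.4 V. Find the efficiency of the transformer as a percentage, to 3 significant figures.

P_in = 230 × 0.212 = 48.7600 W.
P_out = 21.4 × 1.92 = 41.0880 W.
η = P_out/P_in = 41.0880/48.7600 = 0.843.

η ≈ 84.3%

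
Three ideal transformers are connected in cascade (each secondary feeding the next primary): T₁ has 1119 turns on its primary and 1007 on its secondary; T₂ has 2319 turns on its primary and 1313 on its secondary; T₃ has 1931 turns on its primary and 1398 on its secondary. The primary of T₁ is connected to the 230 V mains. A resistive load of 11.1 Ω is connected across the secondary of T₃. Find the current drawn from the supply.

Secondary of T₁: V = 230.00 × 1007/1119 = 206.98 V.
Secondary of T₂: V = 206.98 × 1313/2319 = 117.19 V.
Secondary of T₃: V = 117.19 × 1398/1931 = 84.843 V.
I_load = 84.843/11.1 = 7.6435 A, so P_out = 84.843 × 7.6435 = 648.50 W.
All ideal ⇒ P_in = P_out, so I_supply = 648.50/230 = 2.82 A.

I_supply ≈ 2.82 A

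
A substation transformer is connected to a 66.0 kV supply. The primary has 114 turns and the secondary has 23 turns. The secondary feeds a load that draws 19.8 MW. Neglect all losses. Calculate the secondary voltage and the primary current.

V_s = V_p × N_s/N_p = 66000 × 23/114 = 13316 V.
I_s = P/V_s = 1.98×10^7/13316 = 1487.0 A.
I_p = I_s × N_s/N_p = 1487.0 × 23/114 = 300 A.

V_s ≈ 13300 V, I_p ≈ 300 A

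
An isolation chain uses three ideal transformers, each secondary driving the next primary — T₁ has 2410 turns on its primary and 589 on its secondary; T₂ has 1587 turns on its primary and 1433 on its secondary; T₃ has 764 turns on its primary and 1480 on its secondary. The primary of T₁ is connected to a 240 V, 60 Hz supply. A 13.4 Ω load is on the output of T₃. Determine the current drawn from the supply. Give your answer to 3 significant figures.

Secondary of T₁: V = 240.00 × 589/2410 = 58.656 V.
Secondary of T₂: V = 58.656 × 1433/1587 = 52.964 V.
Secondary of T₃: V = 52.964 × 1480/764 = 102.60 V.
I_load = 102.60/13.4 = 7.6567 A, so P_out = 102.60 × 7.6567 = 785.58 W.
All ideal ⇒ P_in = P_out, so I_supply = 785.58/240 = 3.27 A.

I_supply ≈ 3.27 A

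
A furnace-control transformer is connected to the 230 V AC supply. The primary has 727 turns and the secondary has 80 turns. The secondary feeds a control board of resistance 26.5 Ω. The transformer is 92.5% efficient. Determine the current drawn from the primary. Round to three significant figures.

I_p ≈ 0.114 A

V_s = 230 × 80/727 = 25.309 V.
I_s = V_s/R = 25.309/26.5 = 0.95508 A.
P_out = V_s I_s = 25.309 × 0.95508 = 24.172 W.
P_in = P_out/η = 24.172/0.925 = 26.132 W.
I_p = P_in/V_p = 26.132/230 = 0.114 A.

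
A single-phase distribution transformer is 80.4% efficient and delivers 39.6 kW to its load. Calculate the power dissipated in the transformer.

P_loss ≈ 9650 W

P_in = P_out/η = 39600/0.804 = 49253.7 W.
P_loss = P_in − P_out = 49253.7 − 39600 = 9650 W.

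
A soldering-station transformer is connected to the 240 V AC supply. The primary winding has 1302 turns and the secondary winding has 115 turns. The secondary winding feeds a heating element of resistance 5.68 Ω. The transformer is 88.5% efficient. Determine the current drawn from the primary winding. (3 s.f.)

I_p ≈ 0.372 A

V_s = 240 × 115/1302 = 21.198 V.
I_s = V_s/R = 21.198/5.68 = 3.7321 A.
P_out = V_s I_s = 21.198 × 3.7321 = 79.113 W.
P_in = P_out/η = 79.113/0.885 = 89.393 W.
I_p = P_in/V_p = 89.393/240 = 0.372 A.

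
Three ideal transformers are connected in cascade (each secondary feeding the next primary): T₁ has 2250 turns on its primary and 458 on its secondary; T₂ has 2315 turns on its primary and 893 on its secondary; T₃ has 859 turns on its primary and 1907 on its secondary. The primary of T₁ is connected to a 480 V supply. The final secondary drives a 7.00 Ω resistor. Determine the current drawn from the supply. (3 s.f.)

I_supply ≈ 2.08 A

After T₁: V = 480.00 × 458/2250 = 97.707 V.
After T₂: V = 97.707 × 893/2315 = 37.690 V.
After T₃: V = 37.690 × 1907/859 = 83.672 V.
I_load = 83.672/7.00 = 11.953 A, so P_out = 83.672 × 11.953 = 1000.2 W.
All ideal ⇒ P_in = P_out, so I_supply = 1000.2/480 = 2.08 A.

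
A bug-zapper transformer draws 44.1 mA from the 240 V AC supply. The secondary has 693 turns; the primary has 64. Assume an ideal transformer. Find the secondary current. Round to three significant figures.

I_s/I_p = N_p/N_s, so I_s = 0.0441 × 64/693 = 0.00407 A.

I_s ≈ 0.00407 A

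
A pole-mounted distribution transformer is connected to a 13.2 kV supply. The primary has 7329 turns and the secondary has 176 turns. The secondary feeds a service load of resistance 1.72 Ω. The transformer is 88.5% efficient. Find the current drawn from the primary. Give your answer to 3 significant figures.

V_s = 13200 × 176/7329 = 316.99 V.
I_s = V_s/R = 316.99/1.72 = 184.29 A.
P_out = V_s I_s = 316.99 × 184.29 = 58419 W.
P_in = P_out/η = 58419/0.885 = 66010 W.
I_p = P_in/V_p = 66010/13200 = 5.00 A.

I_p ≈ 5.00 A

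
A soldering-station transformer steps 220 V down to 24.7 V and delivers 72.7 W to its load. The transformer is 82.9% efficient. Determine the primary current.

I_p ≈ 0.399 A

P_in = P_out/η = 72.7/0.829 = 87.696 W.
I_p = P_in/V_p = 87.696/220 = 0.399 A.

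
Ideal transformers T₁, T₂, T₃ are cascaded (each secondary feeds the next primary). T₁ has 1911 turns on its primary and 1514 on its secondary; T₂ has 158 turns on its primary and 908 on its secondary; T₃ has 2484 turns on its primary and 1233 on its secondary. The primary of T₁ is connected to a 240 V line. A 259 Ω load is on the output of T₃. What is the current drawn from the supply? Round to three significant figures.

Secondary of T₁: V = 240.00 × 1514/1911 = 190.14 V.
Secondary of T₂: V = 190.14 × 908/158 = 1092.7 V.
Secondary of T₃: V = 1092.7 × 1233/2484 = 542.40 V.
I_load = 542.40/259 = 2.0942 A, so P_out = 542.40 × 2.0942 = 1135.9 W.
All ideal ⇒ P_in = P_out, so I_supply = 1135.9/240 = 4.73 A.

I_supply ≈ 4.73 A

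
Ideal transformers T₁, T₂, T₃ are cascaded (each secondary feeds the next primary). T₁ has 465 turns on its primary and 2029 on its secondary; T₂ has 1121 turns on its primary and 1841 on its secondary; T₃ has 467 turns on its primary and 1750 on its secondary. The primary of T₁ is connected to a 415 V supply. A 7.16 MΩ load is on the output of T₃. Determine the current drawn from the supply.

Secondary of T₁: V = 415.00 × 2029/465 = 1810.8 V.
Secondary of T₂: V = 1810.8 × 1841/1121 = 2973.9 V.
Secondary of T₃: V = 2973.9 × 1750/467 = 11144 V.
I_load = 11144/(7.16×10^6) = 0.0015564 A, so P_out = 11144 × 0.0015564 = 17.345 W.
All ideal ⇒ P_in = P_out, so I_supply = 17.345/415 = 0.0418 A.

I_supply ≈ 0.0418 A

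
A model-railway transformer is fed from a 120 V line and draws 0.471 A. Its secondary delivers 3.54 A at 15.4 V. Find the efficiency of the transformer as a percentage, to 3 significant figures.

η ≈ 96.5%

P_in = 120 × 0.471 = 56.5200 W.
P_out = 15.4 × 3.54 = 54.5160 W.
η = P_out/P_in = 54.5160/56.5200 = 0.965.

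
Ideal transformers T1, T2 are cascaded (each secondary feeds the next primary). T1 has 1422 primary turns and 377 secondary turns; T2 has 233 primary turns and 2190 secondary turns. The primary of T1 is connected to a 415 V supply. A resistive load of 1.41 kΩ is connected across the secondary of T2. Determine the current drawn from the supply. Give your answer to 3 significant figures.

I_supply ≈ 1.83 A

Secondary of T1: V = 415.00 × 377/1422 = 110.02 V.
Secondary of T2: V = 110.02 × 2190/233 = 1034.1 V.
I_load = 1034.1/1410 = 0.73343 A, so P_out = 1034.1 × 0.73343 = 758.47 W.
All ideal ⇒ P_in = P_out, so I_supply = 758.47/415 = 1.83 A.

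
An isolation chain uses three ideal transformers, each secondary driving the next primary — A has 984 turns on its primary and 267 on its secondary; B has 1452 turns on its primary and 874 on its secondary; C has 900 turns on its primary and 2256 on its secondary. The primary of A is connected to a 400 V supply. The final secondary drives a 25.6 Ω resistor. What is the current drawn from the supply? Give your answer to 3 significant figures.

Secondary of A: V = 400.00 × 267/984 = 108.54 V.
Secondary of B: V = 108.54 × 874/1452 = 65.331 V.
Secondary of C: V = 65.331 × 2256/900 = 163.76 V.
I_load = 163.76/25.6 = 6.3970 A, so P_out = 163.76 × 6.3970 = 1047.6 W.
All ideal ⇒ P_in = P_out, so I_supply = 1047.6/400 = 2.62 A.

I_supply ≈ 2.62 A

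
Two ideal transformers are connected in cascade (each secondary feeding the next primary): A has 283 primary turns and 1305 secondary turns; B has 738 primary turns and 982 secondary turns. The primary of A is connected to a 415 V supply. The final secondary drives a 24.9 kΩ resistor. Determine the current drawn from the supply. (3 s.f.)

I_supply ≈ 0.627 A

Secondary of A: V = 415.00 × 1305/283 = 1913.7 V.
Secondary of B: V = 1913.7 × 982/738 = 2546.4 V.
I_load = 2546.4/24900 = 0.10227 A, so P_out = 2546.4 × 0.10227 = 260.41 W.
All ideal ⇒ P_in = P_out, so I_supply = 260.41/415 = 0.627 A.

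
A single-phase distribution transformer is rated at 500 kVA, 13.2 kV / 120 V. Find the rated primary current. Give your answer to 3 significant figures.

I_p ≈ 37.9 A

I_p = S/V_p = 500000/13200 = 37.9 A.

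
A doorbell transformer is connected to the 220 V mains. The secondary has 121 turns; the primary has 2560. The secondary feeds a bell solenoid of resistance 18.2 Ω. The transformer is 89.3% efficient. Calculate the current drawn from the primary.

I_p ≈ 0.0302 A

V_s = 220 × 121/2560 = 10.398 V.
I_s = V_s/R = 10.398/18.2 = 0.57134 A.
P_out = V_s I_s = 10.398 × 0.57134 = 5.9411 W.
P_in = P_out/η = 5.9411/0.893 = 6.6529 W.
I_p = P_in/V_p = 6.6529/220 = 0.0302 A.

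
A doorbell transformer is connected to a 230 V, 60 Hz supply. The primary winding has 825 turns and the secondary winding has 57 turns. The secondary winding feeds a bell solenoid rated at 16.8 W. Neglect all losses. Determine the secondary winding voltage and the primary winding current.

V_s = V_p × N_s/N_p = 230 × 57/825 = 15.891 V.
I_s = P/V_s = 16.8/15.891 = 1.0572 A.
I_p = I_s × N_s/N_p = 1.0572 × 57/825 = 0.0730 A.

V_s ≈ 15.9 V, I_p ≈ 0.0730 A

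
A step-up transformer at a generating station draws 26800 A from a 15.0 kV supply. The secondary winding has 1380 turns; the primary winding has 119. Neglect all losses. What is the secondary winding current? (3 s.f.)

I_s ≈ 2310 A

I_s/I_p = N_p/N_s, so I_s = 26800 × 119/1380 = 2310 A.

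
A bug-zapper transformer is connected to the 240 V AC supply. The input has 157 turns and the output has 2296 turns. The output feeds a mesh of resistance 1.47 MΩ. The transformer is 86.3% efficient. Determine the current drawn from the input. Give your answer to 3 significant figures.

I_in ≈ 0.0405 A

V_out = 240 × 2296/157 = 3509.8 V.
I_out = V_out/R = 3509.8/(1.47×10^6) = 0.0023876 A.
P_out = V_out I_out = 3509.8 × 0.0023876 = 8.3801 W.
P_in = P_out/η = 8.3801/0.863 = 9.7104 W.
I_in = P_in/V_in = 9.7104/240 = 0.0405 A.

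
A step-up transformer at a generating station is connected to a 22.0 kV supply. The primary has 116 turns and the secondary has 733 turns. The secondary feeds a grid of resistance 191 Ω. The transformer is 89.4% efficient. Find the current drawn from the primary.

V_s = 22000 × 733/116 = 139020 V.
I_s = V_s/R = 139020/191 = 727.84 A.
P_out = V_s I_s = 139020 × 727.84 = 1.0118×10^8 W.
P_in = P_out/η = 1.0118×10^8/0.894 = 1.1318×10^8 W.
I_p = P_in/V_p = 1.1318×10^8/22000 = 5140 A.

I_p ≈ 5140 A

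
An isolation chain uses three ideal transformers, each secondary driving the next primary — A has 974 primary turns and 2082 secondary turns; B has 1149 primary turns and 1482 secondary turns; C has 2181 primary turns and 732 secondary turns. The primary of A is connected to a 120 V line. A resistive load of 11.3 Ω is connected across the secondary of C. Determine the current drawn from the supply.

I_supply ≈ 9.09 A

After A: V = 120.00 × 2082/974 = 256.51 V.
After B: V = 256.51 × 1482/1149 = 330.85 V.
After C: V = 330.85 × 732/2181 = 111.04 V.
I_load = 111.04/11.3 = 9.8267 A, so P_out = 111.04 × 9.8267 = 1091.2 W.
All ideal ⇒ P_in = P_out, so I_supply = 1091.2/120 = 9.09 A.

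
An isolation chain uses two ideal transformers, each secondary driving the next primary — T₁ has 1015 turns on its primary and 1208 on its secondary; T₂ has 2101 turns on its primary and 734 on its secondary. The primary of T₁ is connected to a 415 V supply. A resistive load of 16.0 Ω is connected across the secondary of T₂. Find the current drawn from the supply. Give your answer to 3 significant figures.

Secondary of T₁: V = 415.00 × 1208/1015 = 493.91 V.
Secondary of T₂: V = 493.91 × 734/2101 = 172.55 V.
I_load = 172.55/16.0 = 10.784 A, so P_out = 172.55 × 10.784 = 1860.9 W.
All ideal ⇒ P_in = P_out, so I_supply = 1860.9/415 = 4.48 A.

I_supply ≈ 4.48 A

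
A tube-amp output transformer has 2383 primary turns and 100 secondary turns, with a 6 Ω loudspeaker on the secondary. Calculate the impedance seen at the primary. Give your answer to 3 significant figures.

Z_p ≈ 3410 Ω

Z_p = (N_p/N_s)² × Z_s = (2383/100)² × 6 = 3410 Ω.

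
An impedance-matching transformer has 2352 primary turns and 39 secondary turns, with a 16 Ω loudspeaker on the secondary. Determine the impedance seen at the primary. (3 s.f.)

Z_p = (N_p/N_s)² × Z_s = (2352/39)² × 16 = 58200 Ω.

Z_p ≈ 58200 Ω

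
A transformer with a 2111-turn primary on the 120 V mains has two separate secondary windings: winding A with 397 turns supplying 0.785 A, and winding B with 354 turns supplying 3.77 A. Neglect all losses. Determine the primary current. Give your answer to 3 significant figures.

I_p ≈ 0.780 A

V_A = 120 × 397/2111 = 22.568 V; V_B = 120 × 354/2111 = 20.123 V.
P_out = V_A I_A + V_B I_B = 22.568×0.785 + 20.123×3.77 = 17.715 + 75.864 = 93.580 W.
Ideal ⇒ P_in = P_out, so I_p = P_out/V_p = 93.580/120 = 0.780 A.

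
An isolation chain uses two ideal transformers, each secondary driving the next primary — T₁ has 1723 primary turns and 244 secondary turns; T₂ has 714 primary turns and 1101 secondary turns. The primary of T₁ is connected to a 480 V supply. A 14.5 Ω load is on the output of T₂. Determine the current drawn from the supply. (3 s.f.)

After T₁: V = 480.00 × 244/1723 = 67.974 V.
After T₂: V = 67.974 × 1101/714 = 104.82 V.
I_load = 104.82/14.5 = 7.2288 A, so P_out = 104.82 × 7.2288 = 757.71 W.
All ideal ⇒ P_in = P_out, so I_supply = 757.71/480 = 1.58 A.

I_supply ≈ 1.58 A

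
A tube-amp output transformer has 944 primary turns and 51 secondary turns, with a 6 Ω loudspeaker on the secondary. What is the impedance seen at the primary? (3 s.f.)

Z_p = (N_p/N_s)² × Z_s = (944/51)² × 6 = 2060 Ω.

Z_p ≈ 2060 Ω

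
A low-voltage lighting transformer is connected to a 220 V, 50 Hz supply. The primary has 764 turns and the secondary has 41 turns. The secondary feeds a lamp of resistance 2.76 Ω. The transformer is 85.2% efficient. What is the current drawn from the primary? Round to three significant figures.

V_s = 220 × 41/764 = 11.806 V.
I_s = V_s/R = 11.806/2.76 = 4.2776 A.
P_out = V_s I_s = 11.806 × 4.2776 = 50.503 W.
P_in = P_out/η = 50.503/0.852 = 59.276 W.
I_p = P_in/V_p = 59.276/220 = 0.269 A.

I_p ≈ 0.269 A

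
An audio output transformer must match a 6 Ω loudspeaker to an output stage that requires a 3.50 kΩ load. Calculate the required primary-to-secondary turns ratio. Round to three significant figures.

N_p/N_s ≈ 24.2

Z_p/Z_s = (N_p/N_s)², so N_p/N_s = √(3500/6) = √583 = 24.2.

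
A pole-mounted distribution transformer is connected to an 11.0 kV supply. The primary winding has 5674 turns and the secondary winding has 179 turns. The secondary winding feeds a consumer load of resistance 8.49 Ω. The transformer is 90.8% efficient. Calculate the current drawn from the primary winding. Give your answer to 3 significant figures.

V_s = 11000 × 179/5674 = 347.02 V.
I_s = V_s/R = 347.02/8.49 = 40.874 A.
P_out = V_s I_s = 347.02 × 40.874 = 14184 W.
P_in = P_out/η = 14184/0.908 = 15621 W.
I_p = P_in/V_p = 15621/11000 = 1.42 A.

I_p ≈ 1.42 A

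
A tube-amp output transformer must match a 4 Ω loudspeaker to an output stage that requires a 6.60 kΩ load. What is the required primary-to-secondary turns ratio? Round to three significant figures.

Z_p/Z_s = (N_p/N_s)², so N_p/N_s = √(6600/4) = √1650 = 40.6.

N_p/N_s ≈ 40.6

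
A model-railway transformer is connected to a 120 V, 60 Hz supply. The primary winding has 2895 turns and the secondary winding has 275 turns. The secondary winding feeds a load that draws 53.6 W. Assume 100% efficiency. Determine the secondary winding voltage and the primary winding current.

V_s = V_p × N_s/N_p = 120 × 275/2895 = 11.399 V.
I_s = P/V_s = 53.6/11.399 = 4.7022 A.
I_p = I_s × N_s/N_p = 4.7022 × 275/2895 = 0.447 A.

V_s ≈ 11.4 V, I_p ≈ 0.447 A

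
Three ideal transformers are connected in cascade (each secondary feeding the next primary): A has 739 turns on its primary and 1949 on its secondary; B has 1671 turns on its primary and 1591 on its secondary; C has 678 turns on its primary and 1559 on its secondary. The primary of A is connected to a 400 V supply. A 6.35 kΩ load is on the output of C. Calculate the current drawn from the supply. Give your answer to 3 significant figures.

After A: V = 400.00 × 1949/739 = 1054.9 V.
After B: V = 1054.9 × 1591/1671 = 1004.4 V.
After C: V = 1004.4 × 1559/678 = 2309.6 V.
I_load = 2309.6/6350 = 0.36372 A, so P_out = 2309.6 × 0.36372 = 840.04 W.
All ideal ⇒ P_in = P_out, so I_supply = 840.04/400 = 2.10 A.

I_supply ≈ 2.10 A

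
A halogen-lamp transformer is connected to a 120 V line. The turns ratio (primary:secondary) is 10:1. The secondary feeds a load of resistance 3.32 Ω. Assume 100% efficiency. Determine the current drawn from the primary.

V_s = V_p × N_s/N_p = 120 × 1/10 = 12.000 V.
I_s = V_s/R = 12.000/3.32 = 3.6145 A.
For an ideal transformer I_p N_p = I_s N_s, so I_p = 3.6145 × 1/10 = 0.361 A.

I_p ≈ 0.361 A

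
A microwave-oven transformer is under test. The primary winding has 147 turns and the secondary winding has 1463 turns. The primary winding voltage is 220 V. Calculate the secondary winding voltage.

V_s ≈ 2190 V

V_s/V_p = N_s/N_p, so V_s = 220 × 1463/147 = 2190 V.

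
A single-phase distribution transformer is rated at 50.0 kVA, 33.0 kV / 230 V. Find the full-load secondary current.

I_s ≈ 217 A

I_s = S/V_s = 50000/230 = 217 A.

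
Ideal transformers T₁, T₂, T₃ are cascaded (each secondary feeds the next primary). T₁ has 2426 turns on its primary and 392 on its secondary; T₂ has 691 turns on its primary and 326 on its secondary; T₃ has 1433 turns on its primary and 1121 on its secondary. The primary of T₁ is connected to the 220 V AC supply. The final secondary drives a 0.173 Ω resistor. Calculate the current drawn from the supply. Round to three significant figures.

I_supply ≈ 4.52 A

Secondary of T₁: V = 220.00 × 392/2426 = 35.548 V.
Secondary of T₂: V = 35.548 × 326/691 = 16.771 V.
Secondary of T₃: V = 16.771 × 1121/1433 = 13.119 V.
I_load = 13.119/0.173 = 75.835 A, so P_out = 13.119 × 75.835 = 994.92 W.
All ideal ⇒ P_in = P_out, so I_supply = 994.92/220 = 4.52 A.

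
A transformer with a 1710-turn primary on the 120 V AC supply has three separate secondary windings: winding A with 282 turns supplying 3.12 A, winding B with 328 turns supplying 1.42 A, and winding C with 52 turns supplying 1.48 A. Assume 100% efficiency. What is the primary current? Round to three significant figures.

I_p ≈ 0.832 A

V_A = 120 × 282/1710 = 19.789 V; V_B = 120 × 328/1710 = 23.018 V; V_C = 120 × 52/1710 = 3.6491 V.
P_out = V_A I_A + V_B I_B + V_C I_C = 19.789×3.12 + 23.018×1.42 + 3.6491×1.48 = 61.743 + 32.685 + 5.4007 = 99.829 W.
Ideal ⇒ P_in = P_out, so I_p = P_out/V_p = 99.829/120 = 0.832 A.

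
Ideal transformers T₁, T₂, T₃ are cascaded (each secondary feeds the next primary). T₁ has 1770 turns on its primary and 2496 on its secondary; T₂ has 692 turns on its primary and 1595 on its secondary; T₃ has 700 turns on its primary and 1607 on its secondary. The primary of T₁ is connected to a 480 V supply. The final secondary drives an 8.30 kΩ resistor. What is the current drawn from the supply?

Secondary of T₁: V = 480.00 × 2496/1770 = 676.88 V.
Secondary of T₂: V = 676.88 × 1595/692 = 1560.2 V.
Secondary of T₃: V = 1560.2 × 1607/700 = 3581.7 V.
I_load = 3581.7/8300 = 0.43153 A, so P_out = 3581.7 × 0.43153 = 1545.6 W.
All ideal ⇒ P_in = P_out, so I_supply = 1545.6/480 = 3.22 A.

I_supply ≈ 3.22 A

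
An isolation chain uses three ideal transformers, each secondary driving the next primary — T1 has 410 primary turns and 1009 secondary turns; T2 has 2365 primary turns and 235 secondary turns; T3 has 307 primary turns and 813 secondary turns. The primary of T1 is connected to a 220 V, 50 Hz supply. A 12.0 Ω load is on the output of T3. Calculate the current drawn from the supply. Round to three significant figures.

After T1: V = 220.00 × 1009/410 = 541.41 V.
After T2: V = 541.41 × 235/2365 = 53.798 V.
After T3: V = 53.798 × 813/307 = 142.47 V.
I_load = 142.47/12.0 = 11.872 A, so P_out = 142.47 × 11.872 = 1691.4 W.
All ideal ⇒ P_in = P_out, so I_supply = 1691.4/220 = 7.69 A.

I_supply ≈ 7.69 A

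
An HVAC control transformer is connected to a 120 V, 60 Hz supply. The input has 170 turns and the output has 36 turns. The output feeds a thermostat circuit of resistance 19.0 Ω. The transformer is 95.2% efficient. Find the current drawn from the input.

I_in ≈ 0.298 A

V_out = 120 × 36/170 = 25.412 V.
I_out = V_out/R = 25.412/19.0 = 1.3375 A.
P_out = V_out I_out = 25.412 × 1.3375 = 33.987 W.
P_in = P_out/η = 33.987/0.952 = 35.701 W.
I_in = P_in/V_in = 35.701/120 = 0.298 A.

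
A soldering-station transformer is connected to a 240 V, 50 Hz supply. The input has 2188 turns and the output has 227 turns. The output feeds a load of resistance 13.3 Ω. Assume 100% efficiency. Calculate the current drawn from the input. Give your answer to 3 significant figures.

I_in ≈ 0.194 A

V_out = V_in × N_out/N_in = 240 × 227/2188 = 24.899 V.
I_out = V_out/R = 24.899/13.3 = 1.8721 A.
For an ideal transformer I_in N_in = I_out N_out, so I_in = 1.8721 × 227/2188 = 0.194 A.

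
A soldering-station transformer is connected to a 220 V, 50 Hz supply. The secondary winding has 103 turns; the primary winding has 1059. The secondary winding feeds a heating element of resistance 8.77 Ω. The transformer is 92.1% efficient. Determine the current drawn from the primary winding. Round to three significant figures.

I_p ≈ 0.258 A

V_s = 220 × 103/1059 = 21.398 V.
I_s = V_s/R = 21.398/8.77 = 2.4399 A.
P_out = V_s I_s = 21.398 × 2.4399 = 52.207 W.
P_in = P_out/η = 52.207/0.921 = 56.685 W.
I_p = P_in/V_p = 56.685/220 = 0.258 A.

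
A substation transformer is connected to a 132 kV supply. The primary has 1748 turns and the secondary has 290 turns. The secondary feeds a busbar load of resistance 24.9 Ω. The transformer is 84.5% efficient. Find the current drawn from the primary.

I_p ≈ 173 A

V_s = 132000 × 290/1748 = 21899 V.
I_s = V_s/R = 21899/24.9 = 879.49 A.
P_out = V_s I_s = 21899 × 879.49 = 1.9260×10^7 W.
P_in = P_out/η = 1.9260×10^7/0.845 = 2.2793×10^7 W.
I_p = P_in/V_p = 2.2793×10^7/132000 = 173 A.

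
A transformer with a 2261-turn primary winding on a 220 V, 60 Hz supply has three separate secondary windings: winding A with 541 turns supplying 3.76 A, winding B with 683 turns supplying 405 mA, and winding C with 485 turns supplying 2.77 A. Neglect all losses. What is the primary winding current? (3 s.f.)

V_A = 220 × 541/2261 = 52.640 V; V_B = 220 × 683/2261 = 66.457 V; V_C = 220 × 485/2261 = 47.192 V.
P_out = V_A I_A + V_B I_B + V_C I_C = 52.640×3.76 + 66.457×0.405 + 47.192×2.77 = 197.93 + 26.915 + 130.72 = 355.56 W.
Ideal ⇒ P_in = P_out, so I_p = P_out/V_p = 355.56/220 = 1.62 A.

I_p ≈ 1.62 A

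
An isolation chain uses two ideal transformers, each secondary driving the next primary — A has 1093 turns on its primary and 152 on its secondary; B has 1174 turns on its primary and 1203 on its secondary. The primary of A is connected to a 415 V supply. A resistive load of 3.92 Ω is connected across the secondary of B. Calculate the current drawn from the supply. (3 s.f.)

Secondary of A: V = 415.00 × 152/1093 = 57.713 V.
Secondary of B: V = 57.713 × 1203/1174 = 59.138 V.
I_load = 59.138/3.92 = 15.086 A, so P_out = 59.138 × 15.086 = 892.18 W.
All ideal ⇒ P_in = P_out, so I_supply = 892.18/415 = 2.15 A.

I_supply ≈ 2.15 A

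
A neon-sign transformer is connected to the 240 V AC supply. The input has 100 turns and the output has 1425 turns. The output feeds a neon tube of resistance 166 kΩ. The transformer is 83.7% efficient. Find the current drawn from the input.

I_in ≈ 0.351 A

V_out = 240 × 1425/100 = 3420.0 V.
I_out = V_out/R = 3420.0/166000 = 0.020602 A.
P_out = V_out I_out = 3420.0 × 0.020602 = 70.460 W.
P_in = P_out/η = 70.460/0.837 = 84.182 W.
I_in = P_in/V_in = 84.182/240 = 0.351 A.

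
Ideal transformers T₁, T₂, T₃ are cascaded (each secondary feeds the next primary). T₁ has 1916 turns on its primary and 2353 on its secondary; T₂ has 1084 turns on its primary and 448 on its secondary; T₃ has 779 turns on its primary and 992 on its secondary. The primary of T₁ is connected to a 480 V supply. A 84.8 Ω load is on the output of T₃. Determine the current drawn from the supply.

Secondary of T₁: V = 480.00 × 2353/1916 = 589.48 V.
Secondary of T₂: V = 589.48 × 448/1084 = 243.62 V.
Secondary of T₃: V = 243.62 × 992/779 = 310.23 V.
I_load = 310.23/84.8 = 3.6584 A, so P_out = 310.23 × 3.6584 = 1135.0 W.
All ideal ⇒ P_in = P_out, so I_supply = 1135.0/480 = 2.36 A.

I_supply ≈ 2.36 A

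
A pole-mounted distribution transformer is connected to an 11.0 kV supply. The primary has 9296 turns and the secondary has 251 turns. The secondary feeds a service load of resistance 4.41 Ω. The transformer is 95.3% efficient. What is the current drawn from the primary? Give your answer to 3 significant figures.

V_s = 11000 × 251/9296 = 297.01 V.
I_s = V_s/R = 297.01/4.41 = 67.349 A.
P_out = V_s I_s = 297.01 × 67.349 = 20003 W.
P_in = P_out/η = 20003/0.953 = 20990 W.
I_p = P_in/V_p = 20990/11000 = 1.91 A.

I_p ≈ 1.91 A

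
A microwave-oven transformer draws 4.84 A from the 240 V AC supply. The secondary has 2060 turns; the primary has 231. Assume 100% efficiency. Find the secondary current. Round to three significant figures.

I_s ≈ 0.543 A

I_s/I_p = N_p/N_s, so I_s = 4.84 × 231/2060 = 0.543 A.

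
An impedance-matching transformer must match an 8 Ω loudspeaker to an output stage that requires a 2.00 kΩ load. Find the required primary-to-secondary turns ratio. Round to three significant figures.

Z_p/Z_s = (N_p/N_s)², so N_p/N_s = √(2000/8) = √250 = 15.8.

N_p/N_s ≈ 15.8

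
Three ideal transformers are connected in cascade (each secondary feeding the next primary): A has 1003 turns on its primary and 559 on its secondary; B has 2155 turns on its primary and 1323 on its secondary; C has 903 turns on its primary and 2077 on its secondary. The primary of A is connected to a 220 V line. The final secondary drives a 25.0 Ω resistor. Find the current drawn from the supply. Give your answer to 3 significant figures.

I_supply ≈ 5.45 A

Secondary of A: V = 220.00 × 559/1003 = 122.61 V.
Secondary of B: V = 122.61 × 1323/2155 = 75.274 V.
Secondary of C: V = 75.274 × 2077/903 = 173.14 V.
I_load = 173.14/25.0 = 6.9256 A, so P_out = 173.14 × 6.9256 = 1199.1 W.
All ideal ⇒ P_in = P_out, so I_supply = 1199.1/220 = 5.45 A.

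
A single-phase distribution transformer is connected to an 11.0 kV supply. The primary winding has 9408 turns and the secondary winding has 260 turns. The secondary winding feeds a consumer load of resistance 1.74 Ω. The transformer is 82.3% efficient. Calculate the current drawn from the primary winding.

V_s = 11000 × 260/9408 = 304.00 V.
I_s = V_s/R = 304.00/1.74 = 174.71 A.
P_out = V_s I_s = 304.00 × 174.71 = 53111 W.
P_in = P_out/η = 53111/0.823 = 64534 W.
I_p = P_in/V_p = 64534/11000 = 5.87 A.

I_p ≈ 5.87 A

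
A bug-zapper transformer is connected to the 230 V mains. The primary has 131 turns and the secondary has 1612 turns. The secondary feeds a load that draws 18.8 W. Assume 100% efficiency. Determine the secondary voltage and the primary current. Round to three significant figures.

V_s = V_p × N_s/N_p = 230 × 1612/131 = 2830.2 V.
I_s = P/V_s = 18.8/2830.2 = 0.0066426 A.
I_p = I_s × N_s/N_p = 0.0066426 × 1612/131 = 0.0817 A.

V_s ≈ 2830 V, I_p ≈ 0.0817 A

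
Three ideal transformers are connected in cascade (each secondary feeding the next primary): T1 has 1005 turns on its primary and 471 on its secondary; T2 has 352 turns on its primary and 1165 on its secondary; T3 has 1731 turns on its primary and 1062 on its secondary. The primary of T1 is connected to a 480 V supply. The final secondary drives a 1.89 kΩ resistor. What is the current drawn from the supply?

I_supply ≈ 0.230 A

After T1: V = 480.00 × 471/1005 = 224.96 V.
After T2: V = 224.96 × 1165/352 = 744.53 V.
After T3: V = 744.53 × 1062/1731 = 456.78 V.
I_load = 456.78/1890 = 0.24168 A, so P_out = 456.78 × 0.24168 = 110.40 W.
All ideal ⇒ P_in = P_out, so I_supply = 110.40/480 = 0.230 A.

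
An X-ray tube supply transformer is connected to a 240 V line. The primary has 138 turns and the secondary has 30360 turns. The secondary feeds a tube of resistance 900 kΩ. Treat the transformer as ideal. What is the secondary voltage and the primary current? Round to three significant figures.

V_s = V_p × N_s/N_p = 240 × 30360/138 = 52800 V.
I_s = V_s/R = 52800/900000 = 0.058667 A.
I_p = I_s × N_s/N_p = 0.058667 × 30360/138 = 12.9 A.

V_s ≈ 52800 V, I_p ≈ 12.9 A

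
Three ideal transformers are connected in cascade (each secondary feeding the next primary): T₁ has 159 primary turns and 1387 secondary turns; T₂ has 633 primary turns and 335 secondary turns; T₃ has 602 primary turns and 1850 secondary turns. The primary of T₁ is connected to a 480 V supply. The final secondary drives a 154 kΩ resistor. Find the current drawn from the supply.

After T₁: V = 480.00 × 1387/159 = 4187.2 V.
After T₂: V = 4187.2 × 335/633 = 2216.0 V.
After T₃: V = 2216.0 × 1850/602 = 6809.8 V.
I_load = 6809.8/154000 = 0.044220 A, so P_out = 6809.8 × 0.044220 = 301.13 W.
All ideal ⇒ P_in = P_out, so I_supply = 301.13/480 = 0.627 A.

I_supply ≈ 0.627 A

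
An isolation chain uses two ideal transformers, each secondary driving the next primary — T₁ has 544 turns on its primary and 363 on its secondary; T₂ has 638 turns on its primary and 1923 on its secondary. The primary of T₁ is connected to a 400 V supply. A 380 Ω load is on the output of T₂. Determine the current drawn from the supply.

I_supply ≈ 4.26 A

After T₁: V = 400.00 × 363/544 = 266.91 V.
After T₂: V = 266.91 × 1923/638 = 804.50 V.
I_load = 804.50/380 = 2.1171 A, so P_out = 804.50 × 2.1171 = 1703.2 W.
All ideal ⇒ P_in = P_out, so I_supply = 1703.2/400 = 4.26 A.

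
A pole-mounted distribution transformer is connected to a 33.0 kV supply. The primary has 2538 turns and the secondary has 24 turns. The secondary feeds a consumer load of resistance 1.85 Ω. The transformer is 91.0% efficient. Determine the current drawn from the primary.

I_p ≈ 1.75 A

V_s = 33000 × 24/2538 = 312.06 V.
I_s = V_s/R = 312.06/1.85 = 168.68 A.
P_out = V_s I_s = 312.06 × 168.68 = 52638 W.
P_in = P_out/η = 52638/0.910 = 57843 W.
I_p = P_in/V_p = 57843/33000 = 1.75 A.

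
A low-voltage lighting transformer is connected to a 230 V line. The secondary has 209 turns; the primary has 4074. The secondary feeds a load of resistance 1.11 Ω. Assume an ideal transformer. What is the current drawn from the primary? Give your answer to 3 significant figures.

V_s = V_p × N_s/N_p = 230 × 209/4074 = 11.799 V.
I_s = V_s/R = 11.799/1.11 = 10.630 A.
For an ideal transformer I_p N_p = I_s N_s, so I_p = 10.630 × 209/4074 = 0.545 A.

I_p ≈ 0.545 A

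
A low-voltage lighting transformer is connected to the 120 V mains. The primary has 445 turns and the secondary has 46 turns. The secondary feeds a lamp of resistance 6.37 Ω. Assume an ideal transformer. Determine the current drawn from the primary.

I_p ≈ 0.201 A

V_s = V_p × N_s/N_p = 120 × 46/445 = 12.404 V.
I_s = V_s/R = 12.404/6.37 = 1.9473 A.
For an ideal transformer I_p N_p = I_s N_s, so I_p = 1.9473 × 46/445 = 0.201 A.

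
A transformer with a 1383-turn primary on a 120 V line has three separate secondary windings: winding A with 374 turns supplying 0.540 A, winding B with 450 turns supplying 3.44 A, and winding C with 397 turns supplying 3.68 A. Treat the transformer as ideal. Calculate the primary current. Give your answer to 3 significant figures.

I_p ≈ 2.32 A

V_A = 120 × 374/1383 = 32.451 V; V_B = 120 × 450/1383 = 39.046 V; V_C = 120 × 397/1383 = 34.447 V.
P_out = V_A I_A + V_B I_B + V_C I_C = 32.451×0.540 + 39.046×3.44 + 34.447×3.68 = 17.524 + 134.32 + 126.76 = 278.60 W.
Ideal ⇒ P_in = P_out, so I_p = P_out/V_p = 278.60/120 = 2.32 A.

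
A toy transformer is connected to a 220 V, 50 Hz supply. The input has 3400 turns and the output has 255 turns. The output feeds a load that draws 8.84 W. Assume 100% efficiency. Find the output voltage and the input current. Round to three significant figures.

V_out ≈ 16.5 V, I_in ≈ 0.0402 A

V_out = V_in × N_out/N_in = 220 × 255/3400 = 16.500 V.
I_out = P/V_out = 8.84/16.500 = 0.53576 A.
I_in = I_out × N_out/N_in = 0.53576 × 255/3400 = 0.0402 A.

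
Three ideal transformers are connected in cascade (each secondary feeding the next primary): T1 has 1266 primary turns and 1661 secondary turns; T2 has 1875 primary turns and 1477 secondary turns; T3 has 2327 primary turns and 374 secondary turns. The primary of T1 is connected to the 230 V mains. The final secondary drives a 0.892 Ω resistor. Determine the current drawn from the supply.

I_supply ≈ 7.11 A

Secondary of T1: V = 230.00 × 1661/1266 = 301.76 V.
Secondary of T2: V = 301.76 × 1477/1875 = 237.71 V.
Secondary of T3: V = 237.71 × 374/2327 = 38.205 V.
I_load = 38.205/0.892 = 42.831 A, so P_out = 38.205 × 42.831 = 1636.3 W.
All ideal ⇒ P_in = P_out, so I_supply = 1636.3/230 = 7.11 A.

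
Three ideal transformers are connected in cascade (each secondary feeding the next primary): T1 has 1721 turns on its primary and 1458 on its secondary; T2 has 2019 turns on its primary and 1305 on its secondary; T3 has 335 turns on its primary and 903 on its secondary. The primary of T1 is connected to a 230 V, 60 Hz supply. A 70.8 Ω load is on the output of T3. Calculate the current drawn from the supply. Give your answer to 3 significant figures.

I_supply ≈ 7.08 A

Secondary of T1: V = 230.00 × 1458/1721 = 194.85 V.
Secondary of T2: V = 194.85 × 1305/2019 = 125.94 V.
Secondary of T3: V = 125.94 × 903/335 = 339.49 V.
I_load = 339.49/70.8 = 4.7950 A, so P_out = 339.49 × 4.7950 = 1627.8 W.
All ideal ⇒ P_in = P_out, so I_supply = 1627.8/230 = 7.08 A.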